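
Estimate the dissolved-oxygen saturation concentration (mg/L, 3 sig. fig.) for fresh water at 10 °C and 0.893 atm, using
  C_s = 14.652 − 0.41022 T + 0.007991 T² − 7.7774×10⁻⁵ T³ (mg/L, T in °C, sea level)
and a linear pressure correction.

C_s ≈ 10.1 mg/L

At sea level: C_s = 14.652 − 0.41022×10 + 0.007991×10² − 7.7774×10⁻⁵×10³ = 11.27 mg/L.
Pressure correction: C_s' = 11.27 × 0.893 = 10.07 mg/L.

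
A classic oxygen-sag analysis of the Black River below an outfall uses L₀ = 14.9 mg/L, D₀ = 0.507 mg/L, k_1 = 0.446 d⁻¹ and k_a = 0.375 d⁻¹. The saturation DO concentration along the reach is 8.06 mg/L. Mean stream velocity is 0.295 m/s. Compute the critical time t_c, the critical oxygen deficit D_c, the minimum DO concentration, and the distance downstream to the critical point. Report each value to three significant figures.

t_c = [1/(k_a−k_1)] ln[(k_a/k_1)(1 − D₀(k_a−k_1)/(k_1 L₀))]
= [1/(0.375−0.446)] ln[(0.375/0.446)(1 − 0.507×-0.07100/(0.446×14.9))]
= (1/-0.07100) ln[0.8408 × 1.005] = -14.08 × ln(0.8454) = -14.08 × -0.1680 = 2.366 d.
L(t_c) = L₀ e^(−k_1 t_c) = 14.9 × 0.3481 = 5.187 mg/L, and at the critical point k_a D_c = k_1 L, so D_c = (0.446/0.375) × 5.187 = 6.169 mg/L.
Minimum DO = C_s − D_c = 8.06 − 6.169 = 1.891 mg/L.
x_c = v t_c = 0.295 m/s × 2.366 d × 86400 s/d = 60310 m ≈ 60.3 km.

t_c ≈ 2.37 d; D_c ≈ 6.17 mg/L; min DO ≈ 1.89 mg/L; x_c ≈ 60.3 km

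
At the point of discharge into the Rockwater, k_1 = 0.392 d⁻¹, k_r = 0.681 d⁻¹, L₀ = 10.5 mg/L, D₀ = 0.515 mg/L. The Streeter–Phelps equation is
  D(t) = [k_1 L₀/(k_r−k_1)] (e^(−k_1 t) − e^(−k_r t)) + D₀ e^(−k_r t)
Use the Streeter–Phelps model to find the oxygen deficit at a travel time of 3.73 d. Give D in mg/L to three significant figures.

k_1 L₀/(k_r−k_1) = 0.392×10.5/(0.681−0.392) = 4.116/0.2890 = 14.24 mg/L.
e^(−k_1 t) = e^(−0.392×3.730) = 0.2317; e^(−k_r t) = e^(−0.681×3.730) = 0.07886.
D = 14.24 × (0.2317 − 0.07886) + 0.515 × 0.07886 = 2.177 + 0.04061 = 2.218 mg/L.

D ≈ 2.22 mg/L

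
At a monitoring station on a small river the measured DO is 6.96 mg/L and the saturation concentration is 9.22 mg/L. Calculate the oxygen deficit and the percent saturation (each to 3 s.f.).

D = C_s − C = 9.22 − 6.96 = 2.26 mg/L.
% saturation = 6.96/9.22 × 100 = 75.5 %.

D ≈ 2.26 mg/L; 75.5 % saturation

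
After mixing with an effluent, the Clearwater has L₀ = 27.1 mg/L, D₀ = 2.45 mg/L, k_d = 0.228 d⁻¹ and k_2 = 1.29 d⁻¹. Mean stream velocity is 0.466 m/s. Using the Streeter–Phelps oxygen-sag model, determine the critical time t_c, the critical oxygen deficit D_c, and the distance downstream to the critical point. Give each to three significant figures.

With k_2/k_d = 5.658 and 1 − D₀(k_2−k_d)/(k_d L₀) = 0.5789,
t_c = ln(5.658 × 0.5789) / (1.29 − 0.228) = ln(3.275) / 1.062 = 1.186/1.062 = 1.117 d.
L(t_c) = L₀ e^(−k_d t_c) = 27.1 × 0.7751 = 21.01 mg/L, and at the critical point k_2 D_c = k_d L, so D_c = (0.228/1.29) × 21.01 = 3.713 mg/L.
x_c = v t_c = 0.466 m/s × 1.117 d × 86400 s/d = 44980 m ≈ 45.0 km.

t_c ≈ 1.12 d; D_c ≈ 3.71 mg/L; x_c ≈ 45.0 km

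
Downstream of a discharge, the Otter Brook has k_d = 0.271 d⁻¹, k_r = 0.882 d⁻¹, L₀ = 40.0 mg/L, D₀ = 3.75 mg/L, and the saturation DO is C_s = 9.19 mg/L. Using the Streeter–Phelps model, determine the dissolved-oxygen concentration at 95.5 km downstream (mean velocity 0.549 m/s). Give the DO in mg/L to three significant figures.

Travel time t = x/v = 95.5 km / (0.549 m/s) = 95500 m / 0.549 m/s = 174000 s = 2.013 d.
k_d L₀/(k_r−k_d) = 0.271×40.0/(0.882−0.271) = 10.84/0.6110 = 17.74 mg/L.
e^(−k_d t) = e^(−0.271×2.013) = 0.5795; e^(−k_r t) = e^(−0.882×2.013) = 0.1694.
D = 17.74 × (0.5795 − 0.1694) + 3.75 × 0.1694 = 7.276 + 0.6351 = 7.911 mg/L.
DO = C_s − D = 9.19 − 7.911 = 1.279 mg/L.

DO ≈ 1.28 mg/L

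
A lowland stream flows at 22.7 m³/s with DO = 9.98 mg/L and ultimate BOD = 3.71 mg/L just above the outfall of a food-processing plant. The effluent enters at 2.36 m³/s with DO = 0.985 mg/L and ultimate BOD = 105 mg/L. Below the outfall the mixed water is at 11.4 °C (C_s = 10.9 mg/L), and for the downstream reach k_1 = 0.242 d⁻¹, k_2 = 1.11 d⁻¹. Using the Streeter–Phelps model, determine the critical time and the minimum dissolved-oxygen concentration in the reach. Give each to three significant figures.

Mixed DO = (22.7×9.98 + 2.36×0.985)/(22.7+2.36) = 228.9/25.06 = 9.133 mg/L.
Mixed L₀ = (22.7×3.71 + 2.36×105)/(25.06) = 332.0/25.06 = 13.25 mg/L.
Initial deficit D₀ = C_s − DO₀ = 10.9 − 9.133 = 1.767 mg/L.
t_c = (1/0.8680) ln[(1.11/0.242)(1 − 1.767×0.8680/(0.242×13.25))] = 1.152 × ln(2.392) = 1.005 d.
D_c = (0.242/1.11) × 13.25 × e^(−0.242×1.005) = 0.2180 × 13.25 × 0.7841 = 2.265 mg/L.
Minimum DO = 10.9 − 2.265 = 8.635 mg/L.

t_c ≈ 1.00 d; minimum DO ≈ 8.64 mg/L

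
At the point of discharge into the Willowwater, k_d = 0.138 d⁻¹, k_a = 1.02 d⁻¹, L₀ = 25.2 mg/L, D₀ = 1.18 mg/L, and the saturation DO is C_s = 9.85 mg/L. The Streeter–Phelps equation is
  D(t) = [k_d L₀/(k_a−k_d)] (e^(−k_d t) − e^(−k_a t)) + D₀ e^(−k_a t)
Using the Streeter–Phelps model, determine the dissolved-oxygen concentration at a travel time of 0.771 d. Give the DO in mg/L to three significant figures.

k_d L₀/(k_a−k_d) = 0.138×25.2/(1.02−0.138) = 3.478/0.8820 = 3.943 mg/L.
e^(−k_d t) = e^(−0.138×0.7710) = 0.8991; e^(−k_a t) = e^(−1.02×0.7710) = 0.4555.
D = 3.943 × (0.8991 − 0.4555) + 1.18 × 0.4555 = 1.749 + 0.5375 = 2.286 mg/L.
DO = C_s − D = 9.85 − 2.286 = 7.564 mg/L.

DO ≈ 7.56 mg/L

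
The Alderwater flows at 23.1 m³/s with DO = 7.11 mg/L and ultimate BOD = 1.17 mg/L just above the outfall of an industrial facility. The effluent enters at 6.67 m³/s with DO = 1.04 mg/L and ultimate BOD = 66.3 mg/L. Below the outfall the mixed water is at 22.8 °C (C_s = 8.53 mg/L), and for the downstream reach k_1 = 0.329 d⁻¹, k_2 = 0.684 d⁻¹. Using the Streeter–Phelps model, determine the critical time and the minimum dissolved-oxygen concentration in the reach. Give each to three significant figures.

t_c ≈ 1.47 d; minimum DO ≈ 3.85 mg/L

Mixed DO = (23.1×7.11 + 6.67×1.04)/(23.1+6.67) = 171.2/29.77 = 5.750 mg/L.
Mixed L₀ = (23.1×1.17 + 6.67×66.3)/(29.77) = 469.2/29.77 = 15.76 mg/L.
Initial deficit D₀ = C_s − DO₀ = 8.53 − 5.750 = 2.780 mg/L.
t_c = (1/0.3550) ln[(0.684/0.329)(1 − 2.780×0.3550/(0.329×15.76))] = 2.817 × ln(1.683) = 1.467 d.
D_c = (0.329/0.684) × 15.76 × e^(−0.329×1.467) = 0.4810 × 15.76 × 0.6171 = 4.679 mg/L.
Minimum DO = 8.53 − 4.679 = 3.851 mg/L.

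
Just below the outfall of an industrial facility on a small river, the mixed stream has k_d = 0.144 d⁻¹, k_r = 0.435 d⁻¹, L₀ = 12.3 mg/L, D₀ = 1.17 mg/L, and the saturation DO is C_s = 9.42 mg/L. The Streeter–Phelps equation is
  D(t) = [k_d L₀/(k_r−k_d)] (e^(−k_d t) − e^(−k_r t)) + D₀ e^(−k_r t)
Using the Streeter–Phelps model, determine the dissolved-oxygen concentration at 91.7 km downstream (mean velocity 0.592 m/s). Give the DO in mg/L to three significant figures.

Travel time t = x/v = 91.7 km / (0.592 m/s) = 91700 m / 0.592 m/s = 154900 s = 1.793 d.
k_d L₀/(k_r−k_d) = 0.144×12.3/(0.435−0.144) = 1.771/0.2910 = 6.087 mg/L.
e^(−k_d t) = e^(−0.144×1.793) = 0.7725; e^(−k_r t) = e^(−0.435×1.793) = 0.4585.
D = 6.087 × (0.7725 − 0.4585) + 1.17 × 0.4585 = 1.911 + 0.5364 = 2.448 mg/L.
DO = C_s − D = 9.42 − 2.448 = 6.972 mg/L.

DO ≈ 6.97 mg/L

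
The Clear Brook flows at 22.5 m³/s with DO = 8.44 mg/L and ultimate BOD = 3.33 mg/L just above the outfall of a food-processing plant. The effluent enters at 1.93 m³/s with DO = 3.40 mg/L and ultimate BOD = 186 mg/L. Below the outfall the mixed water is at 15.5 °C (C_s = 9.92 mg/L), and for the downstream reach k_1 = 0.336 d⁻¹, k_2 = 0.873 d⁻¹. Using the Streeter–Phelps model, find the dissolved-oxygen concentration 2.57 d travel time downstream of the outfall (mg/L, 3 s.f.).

DO ≈ 6.21 mg/L

Mixed DO = (22.5×8.44 + 1.93×3.40)/(22.5+1.93) = 196.5/24.43 = 8.042 mg/L.
Mixed L₀ = (22.5×3.33 + 1.93×186)/(24.43) = 433.9/24.43 = 17.76 mg/L.
Initial deficit D₀ = C_s − DO₀ = 9.92 − 8.042 = 1.878 mg/L.
D(2.57) = [0.336×17.76/(0.873−0.336)](e^(−0.336×2.57) − e^(−0.873×2.57)) + 1.878 e^(−0.873×2.57)
= 11.11 × (0.4217 − 0.1061) + 1.878 × 0.1061 = 3.707 mg/L.
DO = 9.92 − 3.707 = 6.213 mg/L.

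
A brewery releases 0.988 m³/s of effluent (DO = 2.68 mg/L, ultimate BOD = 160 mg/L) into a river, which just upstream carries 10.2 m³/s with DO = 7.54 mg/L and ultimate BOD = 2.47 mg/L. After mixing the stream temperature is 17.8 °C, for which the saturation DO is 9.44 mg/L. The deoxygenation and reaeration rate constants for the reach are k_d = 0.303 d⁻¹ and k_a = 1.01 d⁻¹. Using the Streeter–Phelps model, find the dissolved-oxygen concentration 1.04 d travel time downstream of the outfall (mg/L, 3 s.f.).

Mixed DO = (10.2×7.54 + 0.988×2.68)/(10.2+0.988) = 79.56/11.19 = 7.111 mg/L.
Mixed L₀ = (10.2×2.47 + 0.988×160)/(11.19) = 183.3/11.19 = 16.38 mg/L.
Initial deficit D₀ = C_s − DO₀ = 9.44 − 7.111 = 2.329 mg/L.
D(1.04) = [0.303×16.38/(1.01−0.303)](e^(−0.303×1.04) − e^(−1.01×1.04)) + 2.329 e^(−1.01×1.04)
= 7.021 × (0.7297 − 0.3498) + 2.329 × 0.3498 = 3.482 mg/L.
DO = 9.44 − 3.482 = 5.958 mg/L.

DO ≈ 5.96 mg/L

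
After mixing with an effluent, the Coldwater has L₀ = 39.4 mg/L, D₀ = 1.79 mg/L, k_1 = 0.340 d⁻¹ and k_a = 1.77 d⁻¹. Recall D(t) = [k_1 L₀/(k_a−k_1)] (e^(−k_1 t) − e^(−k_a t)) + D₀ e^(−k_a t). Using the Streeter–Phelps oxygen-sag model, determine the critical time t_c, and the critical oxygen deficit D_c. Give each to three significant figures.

t_c ≈ 1.01 d; D_c ≈ 5.38 mg/L

At the critical point dD/dt = 0, so k_1 L₀ e^(−k_1 t) = k_a D. Substituting D(t) from the Streeter–Phelps equation and solving for t gives
t_c = ln[(k_a/k_1)(1 − D₀(k_a−k_1)/(k_1 L₀))] / (k_a−k_1).
Here k_a−k_1 = 1.430 d⁻¹ and 1 − D₀(k_a−k_1)/(k_1 L₀) = 1 − 1.79×1.430/(0.340×39.4) = 0.8089, so
t_c = ln(5.206 × 0.8089) / 1.430 = 1.438 / 1.430 = 1.005 d.
L(t_c) = L₀ e^(−k_1 t_c) = 39.4 × 0.7105 = 27.99 mg/L, and at the critical point k_a D_c = k_1 L, so D_c = (0.340/1.77) × 27.99 = 5.377 mg/L.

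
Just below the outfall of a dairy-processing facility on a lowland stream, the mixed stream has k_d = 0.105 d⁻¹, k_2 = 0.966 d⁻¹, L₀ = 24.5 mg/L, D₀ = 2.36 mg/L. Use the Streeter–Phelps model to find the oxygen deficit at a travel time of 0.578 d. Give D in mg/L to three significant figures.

D ≈ 2.45 mg/L

k_d L₀/(k_2−k_d) = 0.105×24.5/(0.966−0.105) = 2.572/0.8610 = 2.988 mg/L.
e^(−k_d t) = e^(−0.105×0.5780) = 0.9411; e^(−k_2 t) = e^(−0.966×0.5780) = 0.5722.
D = 2.988 × (0.9411 − 0.5722) + 2.36 × 0.5722 = 1.102 + 1.350 = 2.453 mg/L.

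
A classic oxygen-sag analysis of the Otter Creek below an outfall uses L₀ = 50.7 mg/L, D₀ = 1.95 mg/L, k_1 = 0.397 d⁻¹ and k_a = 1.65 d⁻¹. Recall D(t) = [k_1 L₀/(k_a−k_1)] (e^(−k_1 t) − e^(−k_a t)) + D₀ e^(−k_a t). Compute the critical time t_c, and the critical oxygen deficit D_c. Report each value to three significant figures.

t_c ≈ 1.03 d; D_c ≈ 8.09 mg/L

With k_a/k_1 = 4.156 and 1 − D₀(k_a−k_1)/(k_1 L₀) = 0.8786,
t_c = ln(4.156 × 0.8786) / (1.65 − 0.397) = ln(3.652) / 1.253 = 1.295/1.253 = 1.034 d.
L(t_c) = L₀ e^(−k_1 t_c) = 50.7 × 0.6634 = 33.63 mg/L, and at the critical point k_a D_c = k_1 L, so D_c = (0.397/1.65) × 33.63 = 8.093 mg/L.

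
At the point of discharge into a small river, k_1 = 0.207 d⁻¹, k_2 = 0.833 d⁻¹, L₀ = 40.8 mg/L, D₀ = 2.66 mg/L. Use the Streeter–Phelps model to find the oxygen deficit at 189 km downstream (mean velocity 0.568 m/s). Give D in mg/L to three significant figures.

Travel time t = x/v = 189 km / (0.568 m/s) = 189000 m / 0.568 m/s = 332700 s = 3.851 d.
k_1 L₀/(k_2−k_1) = 0.207×40.8/(0.833−0.207) = 8.446/0.6260 = 13.49 mg/L.
e^(−k_1 t) = e^(−0.207×3.851) = 0.4506; e^(−k_2 t) = e^(−0.833×3.851) = 0.04043.
D = 13.49 × (0.4506 − 0.04043) + 2.66 × 0.04043 = 5.534 + 0.1076 = 5.641 mg/L.

D ≈ 5.64 mg/L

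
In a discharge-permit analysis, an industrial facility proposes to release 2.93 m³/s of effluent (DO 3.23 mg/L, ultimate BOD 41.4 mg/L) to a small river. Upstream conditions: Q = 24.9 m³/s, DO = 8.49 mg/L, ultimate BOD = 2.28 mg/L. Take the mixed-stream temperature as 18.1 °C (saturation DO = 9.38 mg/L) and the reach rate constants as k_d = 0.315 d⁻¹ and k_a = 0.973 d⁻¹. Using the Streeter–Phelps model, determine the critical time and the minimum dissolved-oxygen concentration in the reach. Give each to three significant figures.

t_c ≈ 0.745 d; minimum DO ≈ 7.74 mg/L

Mixed DO = (24.9×8.49 + 2.93×3.23)/(24.9+2.93) = 220.9/27.83 = 7.936 mg/L.
Mixed L₀ = (24.9×2.28 + 2.93×41.4)/(27.83) = 178.1/27.83 = 6.399 mg/L.
Initial deficit D₀ = C_s − DO₀ = 9.38 − 7.936 = 1.444 mg/L.
t_c = (1/0.6580) ln[(0.973/0.315)(1 − 1.444×0.6580/(0.315×6.399))] = 1.520 × ln(1.633) = 0.7453 d.
D_c = (0.315/0.973) × 6.399 × e^(−0.315×0.7453) = 0.3237 × 6.399 × 0.7908 = 1.638 mg/L.
Minimum DO = 9.38 − 1.638 = 7.742 mg/L.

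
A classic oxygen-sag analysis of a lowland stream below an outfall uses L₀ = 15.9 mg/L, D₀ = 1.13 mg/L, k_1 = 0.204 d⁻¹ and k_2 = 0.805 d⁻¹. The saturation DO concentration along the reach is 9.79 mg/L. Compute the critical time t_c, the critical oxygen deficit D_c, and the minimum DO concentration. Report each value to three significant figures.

t_c = [1/(k_2−k_1)] ln[(k_2/k_1)(1 − D₀(k_2−k_1)/(k_1 L₀))]
= [1/(0.805−0.204)] ln[(0.805/0.204)(1 − 1.13×0.6010/(0.204×15.9))]
= (1/0.6010) ln[3.946 × 0.7906] = 1.664 × ln(3.120) = 1.664 × 1.138 = 1.893 d.
D_c = (k_1/k_2) L₀ e^(−k_1 t_c) = (0.204/0.805) × 15.9 × e^(−0.204×1.893) = 0.2534 × 15.9 × 0.6796 = 2.738 mg/L.
Minimum DO = C_s − D_c = 9.79 − 2.738 = 7.052 mg/L.

t_c ≈ 1.89 d; D_c ≈ 2.74 mg/L; min DO ≈ 7.05 mg/L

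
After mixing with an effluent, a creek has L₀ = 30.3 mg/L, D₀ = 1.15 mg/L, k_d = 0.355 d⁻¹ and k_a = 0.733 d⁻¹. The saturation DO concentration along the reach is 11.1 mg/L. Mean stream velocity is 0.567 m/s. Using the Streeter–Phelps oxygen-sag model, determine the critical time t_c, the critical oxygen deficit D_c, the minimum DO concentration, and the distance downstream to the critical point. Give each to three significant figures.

At the critical point dD/dt = 0, so k_d L₀ e^(−k_d t) = k_a D. Substituting D(t) from the Streeter–Phelps equation and solving for t gives
t_c = ln[(k_a/k_d)(1 − D₀(k_a−k_d)/(k_d L₀))] / (k_a−k_d).
Here k_a−k_d = 0.3780 d⁻¹ and 1 − D₀(k_a−k_d)/(k_d L₀) = 1 − 1.15×0.3780/(0.355×30.3) = 0.9596, so
t_c = ln(2.065 × 0.9596) / 0.3780 = 0.6838 / 0.3780 = 1.809 d.
L(t_c) = L₀ e^(−k_d t_c) = 30.3 × 0.5261 = 15.94 mg/L, and at the critical point k_a D_c = k_d L, so D_c = (0.355/0.733) × 15.94 = 7.721 mg/L.
Minimum DO = C_s − D_c = 11.1 − 7.721 = 3.379 mg/L.
x_c = v t_c = 0.567 m/s × 1.809 d × 86400 s/d = 88620 m ≈ 88.6 km.

t_c ≈ 1.81 d; D_c ≈ 7.72 mg/L; min DO ≈ 3.38 mg/L; x_c ≈ 88.6 km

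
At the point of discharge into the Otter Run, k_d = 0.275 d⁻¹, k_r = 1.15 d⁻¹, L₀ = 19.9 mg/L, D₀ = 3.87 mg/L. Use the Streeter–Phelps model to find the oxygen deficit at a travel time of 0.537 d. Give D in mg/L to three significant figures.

D ≈ 4.11 mg/L

k_d L₀/(k_r−k_d) = 0.275×19.9/(1.15−0.275) = 5.473/0.8750 = 6.254 mg/L.
e^(−k_d t) = e^(−0.275×0.5370) = 0.8627; e^(−k_r t) = e^(−1.15×0.5370) = 0.5393.
D = 6.254 × (0.8627 − 0.5393) + 3.87 × 0.5393 = 2.023 + 2.087 = 4.110 mg/L.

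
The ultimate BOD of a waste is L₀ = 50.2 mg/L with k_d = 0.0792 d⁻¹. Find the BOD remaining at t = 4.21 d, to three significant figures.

L ≈ 36.0 mg/L

L_t = L₀ e^(−k_d t) = 50.2 × e^(−0.0792×4.21) = 50.2 × 0.7165 = 35.97 mg/L.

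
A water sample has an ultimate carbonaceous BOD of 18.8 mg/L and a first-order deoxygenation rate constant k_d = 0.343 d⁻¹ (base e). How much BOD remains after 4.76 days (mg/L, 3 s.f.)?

L_t = L₀ e^(−k_d t) = 18.8 × e^(−0.343×4.76) = 18.8 × 0.1954 = 3.674 mg/L.

L ≈ 3.67 mg/L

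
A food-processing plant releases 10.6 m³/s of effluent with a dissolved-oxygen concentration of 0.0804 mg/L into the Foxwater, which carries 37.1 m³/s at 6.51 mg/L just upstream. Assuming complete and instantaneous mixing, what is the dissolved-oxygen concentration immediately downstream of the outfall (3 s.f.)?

Flow-weighted mixing: C = (Q_r C_r + Q_w C_w)/(Q_r + Q_w)
= (37.1×6.51 + 10.6×0.0804)/(37.1 + 10.6) = 242.4/47.70 = 5.081 mg/L.

5.08 mg/L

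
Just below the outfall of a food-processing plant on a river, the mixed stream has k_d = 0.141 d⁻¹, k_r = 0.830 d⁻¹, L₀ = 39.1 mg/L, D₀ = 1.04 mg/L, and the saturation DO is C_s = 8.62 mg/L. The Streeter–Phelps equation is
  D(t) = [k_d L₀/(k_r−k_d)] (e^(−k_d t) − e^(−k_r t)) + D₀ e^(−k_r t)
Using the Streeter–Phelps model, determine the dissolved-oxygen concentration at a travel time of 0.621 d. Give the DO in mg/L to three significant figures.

DO ≈ 5.45 mg/L

k_d L₀/(k_r−k_d) = 0.141×39.1/(0.830−0.141) = 5.513/0.6890 = 8.002 mg/L.
e^(−k_d t) = e^(−0.141×0.6210) = 0.9162; e^(−k_r t) = e^(−0.830×0.6210) = 0.5972.
D = 8.002 × (0.9162 − 0.5972) + 1.04 × 0.5972 = 2.552 + 0.6211 = 3.173 mg/L.
DO = C_s − D = 8.62 − 3.173 = 5.447 mg/L.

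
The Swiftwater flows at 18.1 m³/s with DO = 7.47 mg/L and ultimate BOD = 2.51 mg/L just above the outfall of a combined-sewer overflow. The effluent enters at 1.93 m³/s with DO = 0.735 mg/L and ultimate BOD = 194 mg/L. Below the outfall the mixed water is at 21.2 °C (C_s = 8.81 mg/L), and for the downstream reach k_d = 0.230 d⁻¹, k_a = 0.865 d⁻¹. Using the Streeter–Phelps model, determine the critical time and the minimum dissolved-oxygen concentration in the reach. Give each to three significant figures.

t_c ≈ 1.61 d; minimum DO ≈ 4.96 mg/L

Mixed DO = (18.1×7.47 + 1.93×0.735)/(18.1+1.93) = 136.6/20.03 = 6.821 mg/L.
Mixed L₀ = (18.1×2.51 + 1.93×194)/(20.03) = 419.9/20.03 = 20.96 mg/L.
Initial deficit D₀ = C_s − DO₀ = 8.81 − 6.821 = 1.989 mg/L.
t_c = (1/0.6350) ln[(0.865/0.230)(1 − 1.989×0.6350/(0.230×20.96))] = 1.575 × ln(2.776) = 1.608 d.
D_c = (0.230/0.865) × 20.96 × e^(−0.230×1.608) = 0.2659 × 20.96 × 0.6909 = 3.851 mg/L.
Minimum DO = 8.81 − 3.851 = 4.959 mg/L.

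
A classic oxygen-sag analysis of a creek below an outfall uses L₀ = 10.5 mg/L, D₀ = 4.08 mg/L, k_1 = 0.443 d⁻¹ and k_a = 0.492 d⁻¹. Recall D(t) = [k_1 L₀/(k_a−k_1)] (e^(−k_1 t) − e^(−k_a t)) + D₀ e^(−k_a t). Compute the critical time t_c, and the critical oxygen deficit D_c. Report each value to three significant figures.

t_c = [1/(k_a−k_1)] ln[(k_a/k_1)(1 − D₀(k_a−k_1)/(k_1 L₀))]
= [1/(0.492−0.443)] ln[(0.492/0.443)(1 − 4.08×0.04900/(0.443×10.5))]
= (1/0.04900) ln[1.111 × 0.9570] = 20.41 × ln(1.063) = 20.41 × 0.06098 = 1.244 d.
D_c = (k_1/k_a) L₀ e^(−k_1 t_c) = (0.443/0.492) × 10.5 × e^(−0.443×1.244) = 0.9004 × 10.5 × 0.5762 = 5.448 mg/L.

t_c ≈ 1.24 d; D_c ≈ 5.45 mg/L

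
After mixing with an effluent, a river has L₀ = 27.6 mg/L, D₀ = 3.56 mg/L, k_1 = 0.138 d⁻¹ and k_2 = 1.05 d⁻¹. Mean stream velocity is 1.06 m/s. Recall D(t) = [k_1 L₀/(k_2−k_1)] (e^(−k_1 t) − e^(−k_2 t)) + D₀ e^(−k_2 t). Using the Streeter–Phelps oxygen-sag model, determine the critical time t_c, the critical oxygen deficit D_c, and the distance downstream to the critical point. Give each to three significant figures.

t_c ≈ 0.127 d; D_c ≈ 3.56 mg/L; x_c ≈ 11.6 km

t_c = [1/(k_2−k_1)] ln[(k_2/k_1)(1 − D₀(k_2−k_1)/(k_1 L₀))]
= [1/(1.05−0.138)] ln[(1.05/0.138)(1 − 3.56×0.9120/(0.138×27.6))]
= (1/0.9120) ln[7.609 × 0.1476] = 1.096 × ln(1.123) = 1.096 × 0.1159 = 0.1270 d.
D_c = (k_1/k_2) L₀ e^(−k_1 t_c) = (0.138/1.05) × 27.6 × e^(−0.138×0.1270) = 0.1314 × 27.6 × 0.9826 = 3.564 mg/L.
x_c = v t_c = 1.06 m/s × 0.1270 d × 86400 s/d = 11640 m ≈ 11.6 km.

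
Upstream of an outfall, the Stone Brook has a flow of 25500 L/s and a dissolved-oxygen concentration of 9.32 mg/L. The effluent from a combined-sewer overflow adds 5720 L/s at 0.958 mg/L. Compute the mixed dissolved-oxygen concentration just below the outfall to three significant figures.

Flow-weighted mixing: C = (Q_r C_r + Q_w C_w)/(Q_r + Q_w)
= (25500×9.32 + 5720×0.958)/(25500 + 5720) = 243100/31220 = 7.788 mg/L.

7.79 mg/L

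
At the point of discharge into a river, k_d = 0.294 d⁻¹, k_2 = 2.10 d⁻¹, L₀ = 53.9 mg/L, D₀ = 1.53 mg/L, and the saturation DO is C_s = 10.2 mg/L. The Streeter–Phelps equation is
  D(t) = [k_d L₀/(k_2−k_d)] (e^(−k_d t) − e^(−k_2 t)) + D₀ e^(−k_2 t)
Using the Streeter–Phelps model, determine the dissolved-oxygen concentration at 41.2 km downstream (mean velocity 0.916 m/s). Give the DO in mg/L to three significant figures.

DO ≈ 5.10 mg/L

Travel time t = x/v = 41.2 km / (0.916 m/s) = 41200 m / 0.916 m/s = 44980 s = 0.5206 d.
k_d L₀/(k_2−k_d) = 0.294×53.9/(2.10−0.294) = 15.85/1.806 = 8.774 mg/L.
e^(−k_d t) = e^(−0.294×0.5206) = 0.8581; e^(−k_2 t) = e^(−2.10×0.5206) = 0.3351.
D = 8.774 × (0.8581 − 0.3351) + 1.53 × 0.3351 = 4.589 + 0.5128 = 5.101 mg/L.
DO = C_s − D = 10.2 − 5.101 = 5.099 mg/L.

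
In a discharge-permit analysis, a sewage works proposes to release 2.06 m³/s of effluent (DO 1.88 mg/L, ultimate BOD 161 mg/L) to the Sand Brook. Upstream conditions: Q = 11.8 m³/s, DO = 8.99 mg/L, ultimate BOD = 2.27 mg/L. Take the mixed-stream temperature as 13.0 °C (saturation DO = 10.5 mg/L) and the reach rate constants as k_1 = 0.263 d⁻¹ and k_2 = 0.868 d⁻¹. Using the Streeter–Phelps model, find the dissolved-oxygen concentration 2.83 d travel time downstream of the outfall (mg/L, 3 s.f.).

DO ≈ 5.90 mg/L

Mixed DO = (11.8×8.99 + 2.06×1.88)/(11.8+2.06) = 110.0/13.86 = 7.933 mg/L.
Mixed L₀ = (11.8×2.27 + 2.06×161)/(13.86) = 358.4/13.86 = 25.86 mg/L.
Initial deficit D₀ = C_s − DO₀ = 10.5 − 7.933 = 2.567 mg/L.
D(2.83) = [0.263×25.86/(0.868−0.263)](e^(−0.263×2.83) − e^(−0.868×2.83)) + 2.567 e^(−0.868×2.83)
= 11.24 × (0.4751 − 0.08574) + 2.567 × 0.08574 = 4.597 mg/L.
DO = 10.5 − 4.597 = 5.903 mg/L.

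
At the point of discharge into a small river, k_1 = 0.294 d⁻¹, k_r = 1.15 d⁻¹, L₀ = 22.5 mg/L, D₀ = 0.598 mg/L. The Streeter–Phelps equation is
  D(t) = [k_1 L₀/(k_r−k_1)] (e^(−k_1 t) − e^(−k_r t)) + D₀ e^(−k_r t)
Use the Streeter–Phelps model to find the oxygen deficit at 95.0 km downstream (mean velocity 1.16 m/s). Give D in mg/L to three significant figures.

D ≈ 3.45 mg/L

Travel time t = x/v = 95.0 km / (1.16 m/s) = 95000 m / 1.16 m/s = 81900 s = 0.9479 d.
k_1 L₀/(k_r−k_1) = 0.294×22.5/(1.15−0.294) = 6.615/0.8560 = 7.728 mg/L.
e^(−k_1 t) = e^(−0.294×0.9479) = 0.7568; e^(−k_r t) = e^(−1.15×0.9479) = 0.3362.
D = 7.728 × (0.7568 − 0.3362) + 0.598 × 0.3362 = 3.250 + 0.2010 = 3.451 mg/L.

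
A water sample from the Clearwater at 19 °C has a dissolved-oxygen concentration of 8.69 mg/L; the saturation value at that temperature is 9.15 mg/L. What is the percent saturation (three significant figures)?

95.0 % saturation

% saturation = C/C_s × 100 = 8.69/9.15 × 100 = 95.0 %.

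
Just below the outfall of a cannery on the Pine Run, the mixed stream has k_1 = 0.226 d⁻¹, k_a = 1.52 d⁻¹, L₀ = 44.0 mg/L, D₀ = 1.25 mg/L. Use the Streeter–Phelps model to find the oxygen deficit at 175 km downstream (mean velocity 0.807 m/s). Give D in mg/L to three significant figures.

D ≈ 4.22 mg/L

Travel time t = x/v = 175 km / (0.807 m/s) = 175000 m / 0.807 m/s = 216900 s = 2.510 d.
k_1 L₀/(k_a−k_1) = 0.226×44.0/(1.52−0.226) = 9.944/1.294 = 7.685 mg/L.
e^(−k_1 t) = e^(−0.226×2.510) = 0.5671; e^(−k_a t) = e^(−1.52×2.510) = 0.02204.
D = 7.685 × (0.5671 − 0.02204) + 1.25 × 0.02204 = 4.189 + 0.02755 = 4.216 mg/L.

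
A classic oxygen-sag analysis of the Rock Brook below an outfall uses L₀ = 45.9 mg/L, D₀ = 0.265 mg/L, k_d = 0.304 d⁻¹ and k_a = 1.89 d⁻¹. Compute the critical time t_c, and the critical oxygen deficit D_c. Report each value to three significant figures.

t_c = [1/(k_a−k_d)] ln[(k_a/k_d)(1 − D₀(k_a−k_d)/(k_d L₀))]
= [1/(1.89−0.304)] ln[(1.89/0.304)(1 − 0.265×1.586/(0.304×45.9))]
= (1/1.586) ln[6.217 × 0.9699] = 0.6305 × ln(6.030) = 0.6305 × 1.797 = 1.133 d.
D_c = (k_d/k_a) L₀ e^(−k_d t_c) = (0.304/1.89) × 45.9 × e^(−0.304×1.133) = 0.1608 × 45.9 × 0.7087 = 5.232 mg/L.

t_c ≈ 1.13 d; D_c ≈ 5.23 mg/L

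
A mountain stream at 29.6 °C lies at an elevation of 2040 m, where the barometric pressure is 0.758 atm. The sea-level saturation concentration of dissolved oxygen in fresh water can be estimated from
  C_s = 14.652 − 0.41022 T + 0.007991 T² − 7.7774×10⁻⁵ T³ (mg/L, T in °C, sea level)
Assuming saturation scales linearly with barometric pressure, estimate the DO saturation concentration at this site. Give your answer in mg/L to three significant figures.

C_s ≈ 5.68 mg/L

At sea level: C_s = 14.652 − 0.41022×29.6 + 0.007991×29.6² − 7.7774×10⁻⁵×29.6³ = 7.494 mg/L.
Pressure correction: C_s' = 7.494 × 0.758 = 5.680 mg/L.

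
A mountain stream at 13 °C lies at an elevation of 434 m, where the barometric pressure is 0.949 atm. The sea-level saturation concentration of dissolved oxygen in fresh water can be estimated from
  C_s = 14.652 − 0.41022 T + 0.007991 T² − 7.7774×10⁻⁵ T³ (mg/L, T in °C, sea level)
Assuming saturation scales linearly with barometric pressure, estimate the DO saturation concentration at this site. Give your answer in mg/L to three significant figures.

C_s ≈ 9.96 mg/L

At sea level: C_s = 14.652 − 0.41022×13 + 0.007991×13² − 7.7774×10⁻⁵×13³ = 10.50 mg/L.
Pressure correction: C_s' = 10.50 × 0.949 = 9.963 mg/L.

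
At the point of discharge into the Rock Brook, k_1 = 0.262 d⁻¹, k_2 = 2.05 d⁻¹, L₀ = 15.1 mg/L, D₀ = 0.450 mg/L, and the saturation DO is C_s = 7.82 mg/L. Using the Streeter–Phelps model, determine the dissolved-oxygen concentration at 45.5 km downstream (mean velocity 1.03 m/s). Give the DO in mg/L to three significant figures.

Travel time t = x/v = 45.5 km / (1.03 m/s) = 45500 m / 1.03 m/s = 44170 s = 0.5113 d.
k_1 L₀/(k_2−k_1) = 0.262×15.1/(2.05−0.262) = 3.956/1.788 = 2.213 mg/L.
e^(−k_1 t) = e^(−0.262×0.5113) = 0.8746; e^(−k_2 t) = e^(−2.05×0.5113) = 0.3506.
D = 2.213 × (0.8746 − 0.3506) + 0.450 × 0.3506 = 1.160 + 0.1578 = 1.317 mg/L.
DO = C_s − D = 7.82 − 1.317 = 6.503 mg/L.

DO ≈ 6.50 mg/L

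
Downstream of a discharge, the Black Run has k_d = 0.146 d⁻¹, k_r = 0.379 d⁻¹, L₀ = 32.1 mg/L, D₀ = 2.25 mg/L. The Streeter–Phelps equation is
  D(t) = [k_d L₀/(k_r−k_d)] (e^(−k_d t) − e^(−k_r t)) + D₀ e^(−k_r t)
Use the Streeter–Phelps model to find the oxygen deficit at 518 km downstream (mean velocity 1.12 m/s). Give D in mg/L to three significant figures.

D ≈ 6.86 mg/L

Travel time t = x/v = 518 km / (1.12 m/s) = 518000 m / 1.12 m/s = 462500 s = 5.353 d.
k_d L₀/(k_r−k_d) = 0.146×32.1/(0.379−0.146) = 4.687/0.2330 = 20.11 mg/L.
e^(−k_d t) = e^(−0.146×5.353) = 0.4577; e^(−k_r t) = e^(−0.379×5.353) = 0.1315.
D = 20.11 × (0.4577 − 0.1315) + 2.25 × 0.1315 = 6.561 + 0.2959 = 6.857 mg/L.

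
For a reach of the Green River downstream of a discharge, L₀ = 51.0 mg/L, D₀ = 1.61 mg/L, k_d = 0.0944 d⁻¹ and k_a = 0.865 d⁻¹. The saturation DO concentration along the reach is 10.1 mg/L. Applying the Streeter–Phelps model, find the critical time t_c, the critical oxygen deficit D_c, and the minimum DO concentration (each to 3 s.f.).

t_c = [1/(k_a−k_d)] ln[(k_a/k_d)(1 − D₀(k_a−k_d)/(k_d L₀))]
= [1/(0.865−0.0944)] ln[(0.865/0.0944)(1 − 1.61×0.7706/(0.0944×51.0))]
= (1/0.7706) ln[9.163 × 0.7423] = 1.298 × ln(6.802) = 1.298 × 1.917 = 2.488 d.
L(t_c) = L₀ e^(−k_d t_c) = 51.0 × 0.7907 = 40.32 mg/L, and at the critical point k_a D_c = k_d L, so D_c = (0.0944/0.865) × 40.32 = 4.401 mg/L.
Minimum DO = C_s − D_c = 10.1 − 4.401 = 5.699 mg/L.

t_c ≈ 2.49 d; D_c ≈ 4.40 mg/L; min DO ≈ 5.70 mg/L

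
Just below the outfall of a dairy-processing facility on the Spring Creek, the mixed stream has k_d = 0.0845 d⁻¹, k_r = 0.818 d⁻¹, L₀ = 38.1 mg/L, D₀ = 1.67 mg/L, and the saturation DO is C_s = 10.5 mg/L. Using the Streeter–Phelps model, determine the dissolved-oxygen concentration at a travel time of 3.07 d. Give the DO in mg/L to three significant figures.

k_d L₀/(k_r−k_d) = 0.0845×38.1/(0.818−0.0845) = 3.219/0.7335 = 4.389 mg/L.
e^(−k_d t) = e^(−0.0845×3.070) = 0.7715; e^(−k_r t) = e^(−0.818×3.070) = 0.08117.
D = 4.389 × (0.7715 − 0.08117) + 1.67 × 0.08117 = 3.030 + 0.1355 = 3.166 mg/L.
DO = C_s − D = 10.5 − 3.166 = 7.334 mg/L.

DO ≈ 7.33 mg/L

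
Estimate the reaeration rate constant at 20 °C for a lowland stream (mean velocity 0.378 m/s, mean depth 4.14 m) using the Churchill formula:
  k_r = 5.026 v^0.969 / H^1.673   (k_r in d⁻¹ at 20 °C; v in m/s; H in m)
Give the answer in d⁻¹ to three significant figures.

k_r = 5.026 × 0.378^0.969 / 4.14^1.673 = 5.026 × 0.3896 / 10.77 = 0.1818 d⁻¹.

k_r ≈ 0.182 d⁻¹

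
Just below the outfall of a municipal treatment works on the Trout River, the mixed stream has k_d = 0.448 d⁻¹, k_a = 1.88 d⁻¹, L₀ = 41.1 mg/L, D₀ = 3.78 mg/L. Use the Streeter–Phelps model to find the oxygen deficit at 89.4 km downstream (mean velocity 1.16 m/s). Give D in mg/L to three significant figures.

D ≈ 6.93 mg/L

Travel time t = x/v = 89.4 km / (1.16 m/s) = 89400 m / 1.16 m/s = 77070 s = 0.8920 d.
k_d L₀/(k_a−k_d) = 0.448×41.1/(1.88−0.448) = 18.41/1.432 = 12.86 mg/L.
e^(−k_d t) = e^(−0.448×0.8920) = 0.6706; e^(−k_a t) = e^(−1.88×0.8920) = 0.1869.
D = 12.86 × (0.6706 − 0.1869) + 3.78 × 0.1869 = 6.219 + 0.7066 = 6.925 mg/L.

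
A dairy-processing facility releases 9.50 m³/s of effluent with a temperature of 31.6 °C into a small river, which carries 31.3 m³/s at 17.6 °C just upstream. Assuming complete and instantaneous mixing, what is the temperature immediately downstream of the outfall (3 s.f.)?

Flow-weighted mixing: C = (Q_r C_r + Q_w C_w)/(Q_r + Q_w)
= (31.3×17.6 + 9.50×31.6)/(31.3 + 9.50) = 851.1/40.80 = 20.86 °C.

20.9 °C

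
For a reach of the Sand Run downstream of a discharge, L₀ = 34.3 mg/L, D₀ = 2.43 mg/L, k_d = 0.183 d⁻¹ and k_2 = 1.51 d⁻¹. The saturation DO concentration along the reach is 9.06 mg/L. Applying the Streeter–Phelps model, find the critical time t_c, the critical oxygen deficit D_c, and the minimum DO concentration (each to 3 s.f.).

With k_2/k_d = 8.251 and 1 − D₀(k_2−k_d)/(k_d L₀) = 0.4863,
t_c = ln(8.251 × 0.4863) / (1.51 − 0.183) = ln(4.012) / 1.327 = 1.389/1.327 = 1.047 d.
L(t_c) = L₀ e^(−k_d t_c) = 34.3 × 0.8256 = 28.32 mg/L, and at the critical point k_2 D_c = k_d L, so D_c = (0.183/1.51) × 28.32 = 3.432 mg/L.
Minimum DO = C_s − D_c = 9.06 − 3.432 = 5.628 mg/L.

t_c ≈ 1.05 d; D_c ≈ 3.43 mg/L; min DO ≈ 5.63 mg/L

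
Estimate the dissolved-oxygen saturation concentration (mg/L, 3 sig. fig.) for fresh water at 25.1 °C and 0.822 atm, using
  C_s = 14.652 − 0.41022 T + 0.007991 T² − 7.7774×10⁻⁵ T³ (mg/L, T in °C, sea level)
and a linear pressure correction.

C_s ≈ 6.71 mg/L

At sea level: C_s = 14.652 − 0.41022×25.1 + 0.007991×25.1² − 7.7774×10⁻⁵×25.1³ = 8.160 mg/L.
Pressure correction: C_s' = 8.160 × 0.822 = 6.708 mg/L.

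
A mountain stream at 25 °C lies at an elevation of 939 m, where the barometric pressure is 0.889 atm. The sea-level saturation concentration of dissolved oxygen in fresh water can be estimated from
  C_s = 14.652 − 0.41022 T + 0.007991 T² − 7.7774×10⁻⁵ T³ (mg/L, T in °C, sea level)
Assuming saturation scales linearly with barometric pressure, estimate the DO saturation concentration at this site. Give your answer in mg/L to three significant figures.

At sea level: C_s = 14.652 − 0.41022×25 + 0.007991×25² − 7.7774×10⁻⁵×25³ = 8.176 mg/L.
Pressure correction: C_s' = 8.176 × 0.889 = 7.268 mg/L.

C_s ≈ 7.27 mg/L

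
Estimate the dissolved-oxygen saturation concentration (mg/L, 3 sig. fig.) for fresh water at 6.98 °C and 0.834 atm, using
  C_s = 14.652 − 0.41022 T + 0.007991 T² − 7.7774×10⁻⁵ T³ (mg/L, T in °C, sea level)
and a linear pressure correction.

At sea level: C_s = 14.652 − 0.41022×6.98 + 0.007991×6.98² − 7.7774×10⁻⁵×6.98³ = 12.15 mg/L.
Pressure correction: C_s' = 12.15 × 0.834 = 10.13 mg/L.

C_s ≈ 10.1 mg/L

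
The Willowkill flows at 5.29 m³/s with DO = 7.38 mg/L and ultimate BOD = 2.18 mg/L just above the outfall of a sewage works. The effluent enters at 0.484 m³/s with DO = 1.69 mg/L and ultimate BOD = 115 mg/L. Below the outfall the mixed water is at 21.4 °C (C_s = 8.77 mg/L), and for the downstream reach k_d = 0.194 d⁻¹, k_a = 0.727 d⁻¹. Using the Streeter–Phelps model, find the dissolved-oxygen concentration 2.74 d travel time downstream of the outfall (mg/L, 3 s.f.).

DO ≈ 6.60 mg/L

Mixed DO = (5.29×7.38 + 0.484×1.69)/(5.29+0.484) = 39.86/5.774 = 6.903 mg/L.
Mixed L₀ = (5.29×2.18 + 0.484×115)/(5.774) = 67.19/5.774 = 11.64 mg/L.
Initial deficit D₀ = C_s − DO₀ = 8.77 − 6.903 = 1.867 mg/L.
D(2.74) = [0.194×11.64/(0.727−0.194)](e^(−0.194×2.74) − e^(−0.727×2.74)) + 1.867 e^(−0.727×2.74)
= 4.236 × (0.5877 − 0.1364) + 1.867 × 0.1364 = 2.166 mg/L.
DO = 8.77 − 2.166 = 6.604 mg/L.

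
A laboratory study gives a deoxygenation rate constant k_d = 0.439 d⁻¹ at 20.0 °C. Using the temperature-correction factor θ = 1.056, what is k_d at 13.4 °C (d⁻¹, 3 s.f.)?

k_d(T₂) = k_d(T₁) · θ^(T₂−T₁) = 0.439 × 1.056^(13.4−20.0)
= 0.439 × 1.056^-6.60 = 0.439 × 0.6979 = 0.3064 d⁻¹.

k_d ≈ 0.306 d⁻¹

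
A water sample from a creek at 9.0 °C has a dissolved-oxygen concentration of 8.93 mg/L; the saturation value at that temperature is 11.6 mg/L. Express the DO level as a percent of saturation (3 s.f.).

% saturation = C/C_s × 100 = 8.93/11.6 × 100 = 77.0 %.

77.0 % saturation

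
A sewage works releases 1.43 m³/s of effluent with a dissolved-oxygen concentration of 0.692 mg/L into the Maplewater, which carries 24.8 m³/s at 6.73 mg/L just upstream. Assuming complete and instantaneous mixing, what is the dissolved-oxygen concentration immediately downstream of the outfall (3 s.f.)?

6.40 mg/L

Flow-weighted mixing: C = (Q_r C_r + Q_w C_w)/(Q_r + Q_w)
= (24.8×6.73 + 1.43×0.692)/(24.8 + 1.43) = 167.9/26.23 = 6.401 mg/L.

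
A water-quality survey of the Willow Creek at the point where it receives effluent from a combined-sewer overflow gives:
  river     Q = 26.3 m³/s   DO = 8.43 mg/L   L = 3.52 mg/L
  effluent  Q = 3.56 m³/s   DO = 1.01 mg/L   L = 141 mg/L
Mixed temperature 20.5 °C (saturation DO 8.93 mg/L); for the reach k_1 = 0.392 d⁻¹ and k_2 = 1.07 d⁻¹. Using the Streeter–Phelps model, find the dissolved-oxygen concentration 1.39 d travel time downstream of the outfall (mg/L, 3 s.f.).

Mixed DO = (26.3×8.43 + 3.56×1.01)/(26.3+3.56) = 225.3/29.86 = 7.545 mg/L.
Mixed L₀ = (26.3×3.52 + 3.56×141)/(29.86) = 594.5/29.86 = 19.91 mg/L.
Initial deficit D₀ = C_s − DO₀ = 8.93 − 7.545 = 1.385 mg/L.
D(1.39) = [0.392×19.91/(1.07−0.392)](e^(−0.392×1.39) − e^(−1.07×1.39)) + 1.385 e^(−1.07×1.39)
= 11.51 × (0.5799 − 0.2260) + 1.385 × 0.2260 = 4.387 mg/L.
DO = 8.93 − 4.387 = 4.543 mg/L.

DO ≈ 4.54 mg/L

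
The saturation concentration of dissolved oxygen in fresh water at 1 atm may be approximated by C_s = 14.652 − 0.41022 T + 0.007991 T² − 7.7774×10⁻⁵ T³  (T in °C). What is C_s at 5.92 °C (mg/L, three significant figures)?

C_s = 14.652 − 0.41022×5.92 + 0.007991×5.92² − 7.7774×10⁻⁵×5.92³ = 12.49 mg/L.

C_s ≈ 12.5 mg/L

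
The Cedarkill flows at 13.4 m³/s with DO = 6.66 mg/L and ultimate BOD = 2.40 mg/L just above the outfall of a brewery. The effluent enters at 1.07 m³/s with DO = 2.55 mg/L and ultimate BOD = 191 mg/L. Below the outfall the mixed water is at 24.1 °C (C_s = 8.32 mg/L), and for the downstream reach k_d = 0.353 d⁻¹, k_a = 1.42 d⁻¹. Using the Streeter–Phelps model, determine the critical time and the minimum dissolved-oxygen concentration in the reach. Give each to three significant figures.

Mixed DO = (13.4×6.66 + 1.07×2.55)/(13.4+1.07) = 91.97/14.47 = 6.356 mg/L.
Mixed L₀ = (13.4×2.40 + 1.07×191)/(14.47) = 236.5/14.47 = 16.35 mg/L.
Initial deficit D₀ = C_s − DO₀ = 8.32 − 6.356 = 1.964 mg/L.
t_c = (1/1.067) ln[(1.42/0.353)(1 − 1.964×1.067/(0.353×16.35))] = 0.9372 × ln(2.562) = 0.8816 d.
D_c = (0.353/1.42) × 16.35 × e^(−0.353×0.8816) = 0.2486 × 16.35 × 0.7326 = 2.977 mg/L.
Minimum DO = 8.32 − 2.977 = 5.343 mg/L.

t_c ≈ 0.882 d; minimum DO ≈ 5.34 mg/L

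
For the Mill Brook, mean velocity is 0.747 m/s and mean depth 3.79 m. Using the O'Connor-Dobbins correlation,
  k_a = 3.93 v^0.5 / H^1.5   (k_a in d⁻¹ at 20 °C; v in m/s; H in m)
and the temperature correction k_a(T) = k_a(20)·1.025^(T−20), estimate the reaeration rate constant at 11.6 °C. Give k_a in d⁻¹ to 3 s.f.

k_a ≈ 0.374 d⁻¹

k_a(20) = 3.93 × 0.747^0.5 / 3.79^1.5 = 3.93 × 0.8643 / 7.378 = 0.4604 d⁻¹.
k_a(11.6) = 0.4604 × 1.025^(11.6−20) = 0.4604 × 0.8127 = 0.3741 d⁻¹.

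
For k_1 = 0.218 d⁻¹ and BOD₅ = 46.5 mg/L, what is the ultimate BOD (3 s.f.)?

BOD₅ = L₀(1 − e^(−5k_1)) ⇒ L₀ = BOD₅ / (1 − e^(−5×0.218))
= 46.5 / (1 − 0.3362) = 46.5 / 0.6638 = 70.05 mg/L.

L₀ ≈ 70.1 mg/L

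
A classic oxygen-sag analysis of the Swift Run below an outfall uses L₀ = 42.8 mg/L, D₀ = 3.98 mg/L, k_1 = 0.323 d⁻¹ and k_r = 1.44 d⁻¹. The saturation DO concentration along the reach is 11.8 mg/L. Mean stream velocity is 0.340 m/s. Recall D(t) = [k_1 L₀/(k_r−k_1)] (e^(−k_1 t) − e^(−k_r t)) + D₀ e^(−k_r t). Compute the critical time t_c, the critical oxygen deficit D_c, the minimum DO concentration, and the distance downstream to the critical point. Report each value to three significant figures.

t_c ≈ 0.991 d; D_c ≈ 6.97 mg/L; min DO ≈ 4.83 mg/L; x_c ≈ 29.1 km

At the critical point dD/dt = 0, so k_1 L₀ e^(−k_1 t) = k_r D. Substituting D(t) from the Streeter–Phelps equation and solving for t gives
t_c = ln[(k_r/k_1)(1 − D₀(k_r−k_1)/(k_1 L₀))] / (k_r−k_1).
Here k_r−k_1 = 1.117 d⁻¹ and 1 − D₀(k_r−k_1)/(k_1 L₀) = 1 − 3.98×1.117/(0.323×42.8) = 0.6784, so
t_c = ln(4.458 × 0.6784) / 1.117 = 1.107 / 1.117 = 0.9908 d.
L(t_c) = L₀ e^(−k_1 t_c) = 42.8 × 0.7261 = 31.08 mg/L, and at the critical point k_r D_c = k_1 L, so D_c = (0.323/1.44) × 31.08 = 6.971 mg/L.
Minimum DO = C_s − D_c = 11.8 − 6.971 = 4.829 mg/L.
x_c = v t_c = 0.340 m/s × 0.9908 d × 86400 s/d = 29110 m ≈ 29.1 km.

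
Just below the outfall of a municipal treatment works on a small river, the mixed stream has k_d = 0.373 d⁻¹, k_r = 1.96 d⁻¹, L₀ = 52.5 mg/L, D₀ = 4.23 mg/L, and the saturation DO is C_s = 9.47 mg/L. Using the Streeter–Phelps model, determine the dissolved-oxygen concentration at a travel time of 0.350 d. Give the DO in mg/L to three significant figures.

DO ≈ 2.72 mg/L

k_d L₀/(k_r−k_d) = 0.373×52.5/(1.96−0.373) = 19.58/1.587 = 12.34 mg/L.
e^(−k_d t) = e^(−0.373×0.3500) = 0.8776; e^(−k_r t) = e^(−1.96×0.3500) = 0.5036.
D = 12.34 × (0.8776 − 0.5036) + 4.23 × 0.5036 = 4.615 + 2.130 = 6.745 mg/L.
DO = C_s − D = 9.47 − 6.745 = 2.725 mg/L.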